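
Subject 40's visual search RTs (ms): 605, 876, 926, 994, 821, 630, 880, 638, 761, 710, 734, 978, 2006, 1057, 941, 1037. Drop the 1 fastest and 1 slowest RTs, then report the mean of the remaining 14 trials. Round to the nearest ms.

856 ms

Sorted: 605, 630, 638, 710, 734, 761, 821, 876, 880, 926, 941, 978, 994, 1037, 1057, 2006
Drop lowest 1 (605) and highest 1 (2006)
Remaining (n=14): Σ = 11983, mean = 11983/14 = 855.929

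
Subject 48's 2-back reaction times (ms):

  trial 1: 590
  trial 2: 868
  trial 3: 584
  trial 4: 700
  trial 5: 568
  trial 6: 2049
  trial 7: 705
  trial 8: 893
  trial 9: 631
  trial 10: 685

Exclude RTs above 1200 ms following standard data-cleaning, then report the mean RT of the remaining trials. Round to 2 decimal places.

Excluded: 2049
Retained (n=9): Σ = 6224
Mean = 6224/9 = 691.5556

691.56 ms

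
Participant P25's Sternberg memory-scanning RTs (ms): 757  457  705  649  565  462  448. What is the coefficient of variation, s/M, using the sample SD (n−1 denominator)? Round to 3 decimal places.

n = 7, Σ = 4043, M = 577.5714
Σ(x−M)² = 98375.714; s = √(98375.714/6) = 128.0467
CV = 128.0467 / 577.5714 = 0.22170

0.222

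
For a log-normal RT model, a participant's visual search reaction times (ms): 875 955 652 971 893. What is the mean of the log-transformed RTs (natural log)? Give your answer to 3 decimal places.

6.758

ln(RT): 6.7742, 6.8617, 6.4800, 6.8783, 6.7946
Σ ln(RT) = 33.7889
Mean = 33.7889/5 = 6.75778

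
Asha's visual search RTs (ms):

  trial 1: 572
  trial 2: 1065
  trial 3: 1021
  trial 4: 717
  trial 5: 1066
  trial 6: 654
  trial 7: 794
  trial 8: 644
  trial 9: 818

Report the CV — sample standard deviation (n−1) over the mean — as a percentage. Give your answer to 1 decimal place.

23.4%

n = 9, Σ = 7351, M = 816.7778
Σ(x−M)² = 292173.556; s = √(292173.556/8) = 191.1065
CV = 191.1065 / 816.7778 = 0.23398 = 23.398%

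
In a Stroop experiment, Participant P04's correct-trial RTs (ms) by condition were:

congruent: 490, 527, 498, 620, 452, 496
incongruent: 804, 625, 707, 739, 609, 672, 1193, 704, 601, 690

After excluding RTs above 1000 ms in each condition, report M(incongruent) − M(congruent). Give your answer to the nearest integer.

170 ms

incongruent: exclude 1193
M(congruent) = 3083/6 = 513.833
M(incongruent) = 6151/9 = 683.444
Difference = 683.444 − 513.833 = 169.611 ms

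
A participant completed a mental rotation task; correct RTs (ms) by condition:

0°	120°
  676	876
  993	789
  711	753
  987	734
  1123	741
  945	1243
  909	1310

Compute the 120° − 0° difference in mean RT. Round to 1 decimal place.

M(0°) = 6344/7 = 906.286
M(120°) = 6446/7 = 920.857
Difference = 920.857 − 906.286 = 14.571 ms

14.6 ms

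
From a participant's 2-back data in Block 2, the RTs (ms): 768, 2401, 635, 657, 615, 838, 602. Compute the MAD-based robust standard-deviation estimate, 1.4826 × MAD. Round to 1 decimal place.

Sorted: 602, 615, 635, 657, 768, 838, 2401 → median = 657
|x − 657| sorted: 0, 22, 42, 55, 111, 181, 1744 → MAD = 55
Robust SD ≈ 1.4826 × 55 = 81.543

81.5 ms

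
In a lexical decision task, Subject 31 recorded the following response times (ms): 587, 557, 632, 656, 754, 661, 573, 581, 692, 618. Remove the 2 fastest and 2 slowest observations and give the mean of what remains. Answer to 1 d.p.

622.5 ms

Sorted: 557, 573, 581, 587, 618, 632, 656, 661, 692, 754
Drop lowest 2 (557, 573) and highest 2 (692, 754)
Remaining (n=6): Σ = 3735, mean = 3735/6 = 622.500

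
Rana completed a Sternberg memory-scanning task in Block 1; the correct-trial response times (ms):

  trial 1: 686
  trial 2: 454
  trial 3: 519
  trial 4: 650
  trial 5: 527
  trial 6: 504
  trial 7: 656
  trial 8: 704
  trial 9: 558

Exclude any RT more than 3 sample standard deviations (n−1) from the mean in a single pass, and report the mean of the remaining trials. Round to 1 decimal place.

n = 9, ΣRT = 5258, M = 584.222
Σ(x−M)² = 65793.56; s = √(65793.56/8) = 90.687
Cutoffs: 584.222 ± 3·90.687 → [312.2, 856.3]
No RTs fall outside the cutoffs; all 9 retained. Mean = 5258/9 = 584.222

584.2 ms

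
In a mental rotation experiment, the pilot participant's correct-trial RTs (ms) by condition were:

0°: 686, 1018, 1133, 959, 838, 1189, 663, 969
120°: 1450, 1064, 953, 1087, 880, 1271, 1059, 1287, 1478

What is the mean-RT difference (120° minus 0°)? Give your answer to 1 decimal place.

M(0°) = 7455/8 = 931.875
M(120°) = 10529/9 = 1169.889
Difference = 1169.889 − 931.875 = 238.014 ms

238.0 ms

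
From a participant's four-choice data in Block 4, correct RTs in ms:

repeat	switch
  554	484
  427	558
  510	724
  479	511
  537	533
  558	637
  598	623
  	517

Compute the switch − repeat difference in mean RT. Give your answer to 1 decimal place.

50.1 ms

M(repeat) = 3663/7 = 523.286
M(switch) = 4587/8 = 573.375
Difference = 573.375 − 523.286 = 50.089 ms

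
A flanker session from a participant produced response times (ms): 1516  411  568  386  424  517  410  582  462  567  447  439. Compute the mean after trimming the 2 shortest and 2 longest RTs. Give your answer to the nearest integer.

Sorted: 386, 410, 411, 424, 439, 447, 462, 517, 567, 568, 582, 1516
Drop lowest 2 (386, 410) and highest 2 (582, 1516)
Remaining (n=8): Σ = 3835, mean = 3835/8 = 479.375

479 ms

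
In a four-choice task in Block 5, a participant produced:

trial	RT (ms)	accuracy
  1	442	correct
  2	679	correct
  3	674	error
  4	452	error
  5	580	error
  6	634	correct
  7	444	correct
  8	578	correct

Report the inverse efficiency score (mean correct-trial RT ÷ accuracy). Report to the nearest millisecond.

Correct trials (n=5): 442, 679, 634, 444, 578
Mean correct RT = 2777/5 = 555.4000 ms
Proportion correct = 5/8
IES = 555.4000 / (5/8) = 888.640 ms

889 ms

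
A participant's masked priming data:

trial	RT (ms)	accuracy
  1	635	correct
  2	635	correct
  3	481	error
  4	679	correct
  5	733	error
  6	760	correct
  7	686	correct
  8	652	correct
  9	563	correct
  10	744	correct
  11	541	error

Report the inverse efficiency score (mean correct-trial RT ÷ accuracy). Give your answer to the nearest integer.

920 ms

Correct trials (n=8): 635, 635, 679, 760, 686, 652, 563, 744
Mean correct RT = 5354/8 = 669.2500 ms
Proportion correct = 8/11
IES = 669.2500 / (8/11) = 920.219 ms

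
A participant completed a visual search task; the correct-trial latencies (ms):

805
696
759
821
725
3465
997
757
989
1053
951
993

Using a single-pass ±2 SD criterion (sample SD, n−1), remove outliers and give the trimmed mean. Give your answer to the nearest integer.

n = 12, ΣRT = 13011, M = 1084.250
Σ(x−M)² = 6351674.25; s = √(6351674.25/11) = 759.885
Cutoffs: 1084.250 ± 2·759.885 → [-435.5, 2604.0]
Outside: 3465 → excluded.
Retained (n=11): Σ = 9546, mean = 9546/11 = 867.818

868 ms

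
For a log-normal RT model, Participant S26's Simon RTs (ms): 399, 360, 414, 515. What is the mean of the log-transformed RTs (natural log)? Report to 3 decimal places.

ln(RT): 5.9890, 5.8861, 6.0259, 6.2442
Σ ln(RT) = 24.1451
Mean = 24.1451/4 = 6.03627

6.036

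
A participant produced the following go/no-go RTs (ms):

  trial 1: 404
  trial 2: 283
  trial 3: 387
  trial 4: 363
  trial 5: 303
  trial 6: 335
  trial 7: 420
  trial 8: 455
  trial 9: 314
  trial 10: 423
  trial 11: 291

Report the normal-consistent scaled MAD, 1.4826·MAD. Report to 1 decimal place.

Sorted: 283, 291, 303, 314, 335, 363, 387, 404, 420, 423, 455 → median = 363
|x − 363| sorted: 0, 24, 28, 41, 49, 57, 60, 60, 72, 80, 92 → MAD = 57
Robust SD ≈ 1.4826 × 57 = 84.508

84.5 ms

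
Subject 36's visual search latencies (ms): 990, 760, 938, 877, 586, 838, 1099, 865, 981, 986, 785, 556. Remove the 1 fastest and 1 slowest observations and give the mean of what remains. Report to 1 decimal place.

860.6 ms

Sorted: 556, 586, 760, 785, 838, 865, 877, 938, 981, 986, 990, 1099
Drop lowest 1 (556) and highest 1 (1099)
Remaining (n=10): Σ = 8606, mean = 8606/10 = 860.600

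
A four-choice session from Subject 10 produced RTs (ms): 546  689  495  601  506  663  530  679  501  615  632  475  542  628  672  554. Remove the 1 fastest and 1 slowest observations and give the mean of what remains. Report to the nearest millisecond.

583 ms

Sorted: 475, 495, 501, 506, 530, 542, 546, 554, 601, 615, 628, 632, 663, 672, 679, 689
Drop lowest 1 (475) and highest 1 (689)
Remaining (n=14): Σ = 8164, mean = 8164/14 = 583.143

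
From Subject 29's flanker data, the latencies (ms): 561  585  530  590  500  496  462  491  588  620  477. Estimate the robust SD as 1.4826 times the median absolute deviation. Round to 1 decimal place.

78.6 ms

Sorted: 462, 477, 491, 496, 500, 530, 561, 585, 588, 590, 620 → median = 530
|x − 530| sorted: 0, 30, 31, 34, 39, 53, 55, 58, 60, 68, 90 → MAD = 53
Robust SD ≈ 1.4826 × 53 = 78.578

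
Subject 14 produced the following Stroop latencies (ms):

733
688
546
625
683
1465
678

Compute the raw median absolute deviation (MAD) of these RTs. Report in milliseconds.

Sorted: 546, 625, 678, 683, 688, 733, 1465 → median = 683
|x − 683|: 50, 5, 137, 58, 0, 782, 5
Sorted deviations: 0, 5, 5, 50, 58, 137, 782 → MAD = 50

50 ms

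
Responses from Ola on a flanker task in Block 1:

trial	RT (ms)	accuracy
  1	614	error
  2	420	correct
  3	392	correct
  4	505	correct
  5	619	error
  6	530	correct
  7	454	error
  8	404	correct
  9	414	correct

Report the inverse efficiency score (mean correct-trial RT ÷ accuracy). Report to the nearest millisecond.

666 ms

Correct trials (n=6): 420, 392, 505, 530, 404, 414
Mean correct RT = 2665/6 = 444.1667 ms
Proportion correct = 6/9
IES = 444.1667 / (6/9) = 666.250 ms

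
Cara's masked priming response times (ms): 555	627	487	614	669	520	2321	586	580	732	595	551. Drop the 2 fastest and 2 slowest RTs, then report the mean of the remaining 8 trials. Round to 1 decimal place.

Sorted: 487, 520, 551, 555, 580, 586, 595, 614, 627, 669, 732, 2321
Drop lowest 2 (487, 520) and highest 2 (732, 2321)
Remaining (n=8): Σ = 4777, mean = 4777/8 = 597.125

597.1 ms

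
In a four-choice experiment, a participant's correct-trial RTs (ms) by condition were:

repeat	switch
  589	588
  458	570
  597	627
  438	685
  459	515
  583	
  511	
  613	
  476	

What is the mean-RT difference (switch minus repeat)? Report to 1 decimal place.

M(repeat) = 4724/9 = 524.889
M(switch) = 2985/5 = 597.000
Difference = 597.000 − 524.889 = 72.111 ms

72.1 ms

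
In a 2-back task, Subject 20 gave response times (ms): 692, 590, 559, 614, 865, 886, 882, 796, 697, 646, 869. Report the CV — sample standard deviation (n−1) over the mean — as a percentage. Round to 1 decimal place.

n = 11, Σ = 8096, M = 736.0000
Σ(x−M)² = 160832.000; s = √(160832.000/10) = 126.8196
CV = 126.8196 / 736.0000 = 0.17231 = 17.231%

17.2%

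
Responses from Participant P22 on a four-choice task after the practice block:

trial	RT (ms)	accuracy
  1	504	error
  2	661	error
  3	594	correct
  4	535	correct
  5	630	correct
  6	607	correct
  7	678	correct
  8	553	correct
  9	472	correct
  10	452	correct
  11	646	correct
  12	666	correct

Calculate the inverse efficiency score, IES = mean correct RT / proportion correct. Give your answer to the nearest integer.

Correct trials (n=10): 594, 535, 630, 607, 678, 553, 472, 452, 646, 666
Mean correct RT = 5833/10 = 583.3000 ms
Proportion correct = 10/12
IES = 583.3000 / (10/12) = 699.960 ms

700 ms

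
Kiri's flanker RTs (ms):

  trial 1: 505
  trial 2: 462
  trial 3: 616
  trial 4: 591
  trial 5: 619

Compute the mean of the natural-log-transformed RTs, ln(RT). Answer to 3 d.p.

6.319

ln(RT): 6.2246, 6.1356, 6.4232, 6.3818, 6.4281
Σ ln(RT) = 31.5933
Mean = 31.5933/5 = 6.31866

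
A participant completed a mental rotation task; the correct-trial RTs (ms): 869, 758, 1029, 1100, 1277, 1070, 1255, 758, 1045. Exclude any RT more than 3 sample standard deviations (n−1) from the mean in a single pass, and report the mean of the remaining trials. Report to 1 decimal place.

n = 9, ΣRT = 9161, M = 1017.889
Σ(x−M)² = 290928.89; s = √(290928.89/8) = 190.699
Cutoffs: 1017.889 ± 3·190.699 → [445.8, 1590.0]
No RTs fall outside the cutoffs; all 9 retained. Mean = 9161/9 = 1017.889

1017.9 ms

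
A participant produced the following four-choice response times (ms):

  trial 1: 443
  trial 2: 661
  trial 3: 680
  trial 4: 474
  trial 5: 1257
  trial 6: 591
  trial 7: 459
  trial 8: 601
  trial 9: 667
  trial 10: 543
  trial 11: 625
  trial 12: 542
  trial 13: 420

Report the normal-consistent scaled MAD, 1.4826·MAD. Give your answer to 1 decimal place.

112.7 ms

Sorted: 420, 443, 459, 474, 542, 543, 591, 601, 625, 661, 667, 680, 1257 → median = 591
|x − 591| sorted: 0, 10, 34, 48, 49, 70, 76, 89, 117, 132, 148, 171, 666 → MAD = 76
Robust SD ≈ 1.4826 × 76 = 112.678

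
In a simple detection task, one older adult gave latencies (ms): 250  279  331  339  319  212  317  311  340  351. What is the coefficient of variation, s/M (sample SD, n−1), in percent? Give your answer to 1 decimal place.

14.6%

n = 10, Σ = 3049, M = 304.9000
Σ(x−M)² = 17898.900; s = √(17898.900/9) = 44.5956
CV = 44.5956 / 304.9000 = 0.14626 = 14.626%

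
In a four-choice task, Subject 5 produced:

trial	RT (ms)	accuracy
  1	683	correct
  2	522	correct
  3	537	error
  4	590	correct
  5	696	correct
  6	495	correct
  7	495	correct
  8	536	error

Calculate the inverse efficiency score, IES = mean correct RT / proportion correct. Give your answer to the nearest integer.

Correct trials (n=6): 683, 522, 590, 696, 495, 495
Mean correct RT = 3481/6 = 580.1667 ms
Proportion correct = 6/8
IES = 580.1667 / (6/8) = 773.556 ms

774 ms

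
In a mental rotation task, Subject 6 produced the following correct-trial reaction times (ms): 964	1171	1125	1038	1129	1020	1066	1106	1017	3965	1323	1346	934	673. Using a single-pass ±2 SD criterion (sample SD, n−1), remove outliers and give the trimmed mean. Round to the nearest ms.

n = 14, ΣRT = 17877, M = 1276.929
Σ(x−M)² = 8133430.93; s = √(8133430.93/13) = 790.979
Cutoffs: 1276.929 ± 2·790.979 → [-305.0, 2858.9]
Outside: 3965 → excluded.
Retained (n=13): Σ = 13912, mean = 13912/13 = 1070.154

1070 ms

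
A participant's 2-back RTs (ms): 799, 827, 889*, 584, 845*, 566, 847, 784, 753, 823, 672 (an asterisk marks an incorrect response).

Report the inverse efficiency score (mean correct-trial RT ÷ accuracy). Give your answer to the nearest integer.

904 ms

Correct trials (n=9): 799, 827, 584, 566, 847, 784, 753, 823, 672
Mean correct RT = 6655/9 = 739.4444 ms
Proportion correct = 9/11
IES = 739.4444 / (9/11) = 903.765 ms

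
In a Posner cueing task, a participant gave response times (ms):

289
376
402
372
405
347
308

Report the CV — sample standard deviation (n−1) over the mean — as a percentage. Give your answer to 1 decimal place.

n = 7, Σ = 2499, M = 357.0000
Σ(x−M)² = 12040.000; s = √(12040.000/6) = 44.7958
CV = 44.7958 / 357.0000 = 0.12548 = 12.548%

12.5%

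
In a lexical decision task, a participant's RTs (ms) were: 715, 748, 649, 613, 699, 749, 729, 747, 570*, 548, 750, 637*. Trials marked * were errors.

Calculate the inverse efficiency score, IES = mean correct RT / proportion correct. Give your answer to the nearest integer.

834 ms

Correct trials (n=10): 715, 748, 649, 613, 699, 749, 729, 747, 548, 750
Mean correct RT = 6947/10 = 694.7000 ms
Proportion correct = 10/12
IES = 694.7000 / (10/12) = 833.640 ms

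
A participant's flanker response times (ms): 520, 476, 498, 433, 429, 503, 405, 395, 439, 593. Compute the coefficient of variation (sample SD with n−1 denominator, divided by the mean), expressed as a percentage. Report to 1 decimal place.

13.0%

n = 10, Σ = 4691, M = 469.1000
Σ(x−M)² = 33390.900; s = √(33390.900/9) = 60.9106
CV = 60.9106 / 469.1000 = 0.12985 = 12.985%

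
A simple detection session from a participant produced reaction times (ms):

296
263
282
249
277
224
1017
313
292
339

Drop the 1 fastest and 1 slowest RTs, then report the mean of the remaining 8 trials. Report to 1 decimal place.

Sorted: 224, 249, 263, 277, 282, 292, 296, 313, 339, 1017
Drop lowest 1 (224) and highest 1 (1017)
Remaining (n=8): Σ = 2311, mean = 2311/8 = 288.875

288.9 ms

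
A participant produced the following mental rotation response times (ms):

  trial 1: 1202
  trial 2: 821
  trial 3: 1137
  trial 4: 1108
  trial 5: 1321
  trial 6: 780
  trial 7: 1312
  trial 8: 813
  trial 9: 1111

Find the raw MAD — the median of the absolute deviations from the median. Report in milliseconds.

201 ms

Sorted: 780, 813, 821, 1108, 1111, 1137, 1202, 1312, 1321 → median = 1111
|x − 1111|: 91, 290, 26, 3, 210, 331, 201, 298, 0
Sorted deviations: 0, 3, 26, 91, 201, 210, 290, 298, 331 → MAD = 201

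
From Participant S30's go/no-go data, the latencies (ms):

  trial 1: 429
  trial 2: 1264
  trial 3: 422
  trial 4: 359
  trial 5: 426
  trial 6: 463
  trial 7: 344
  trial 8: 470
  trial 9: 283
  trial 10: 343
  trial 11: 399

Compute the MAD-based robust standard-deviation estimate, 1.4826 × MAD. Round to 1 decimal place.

71.2 ms

Sorted: 283, 343, 344, 359, 399, 422, 426, 429, 463, 470, 1264 → median = 422
|x − 422| sorted: 0, 4, 7, 23, 41, 48, 63, 78, 79, 139, 842 → MAD = 48
Robust SD ≈ 1.4826 × 48 = 71.165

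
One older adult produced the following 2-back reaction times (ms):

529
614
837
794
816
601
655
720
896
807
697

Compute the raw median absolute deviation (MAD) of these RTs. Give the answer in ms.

Sorted: 529, 601, 614, 655, 697, 720, 794, 807, 816, 837, 896 → median = 720
|x − 720|: 191, 106, 117, 74, 96, 119, 65, 0, 176, 87, 23
Sorted deviations: 0, 23, 65, 74, 87, 96, 106, 117, 119, 176, 191 → MAD = 96

96 ms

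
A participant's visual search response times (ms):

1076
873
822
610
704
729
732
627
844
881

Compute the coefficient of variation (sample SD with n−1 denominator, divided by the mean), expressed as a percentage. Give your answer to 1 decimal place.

n = 10, Σ = 7898, M = 789.8000
Σ(x−M)² = 174355.600; s = √(174355.600/9) = 139.1864
CV = 139.1864 / 789.8000 = 0.17623 = 17.623%

17.6%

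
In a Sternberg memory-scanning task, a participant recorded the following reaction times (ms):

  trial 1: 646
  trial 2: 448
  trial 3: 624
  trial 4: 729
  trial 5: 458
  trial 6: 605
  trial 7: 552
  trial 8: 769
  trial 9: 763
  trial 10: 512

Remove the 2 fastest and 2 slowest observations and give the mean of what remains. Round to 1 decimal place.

Sorted: 448, 458, 512, 552, 605, 624, 646, 729, 763, 769
Drop lowest 2 (448, 458) and highest 2 (763, 769)
Remaining (n=6): Σ = 3668, mean = 3668/6 = 611.333

611.3 ms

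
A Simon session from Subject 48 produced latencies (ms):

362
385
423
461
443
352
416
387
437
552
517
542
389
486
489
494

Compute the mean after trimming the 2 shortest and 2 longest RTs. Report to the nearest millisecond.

444 ms

Sorted: 352, 362, 385, 387, 389, 416, 423, 437, 443, 461, 486, 489, 494, 517, 542, 552
Drop lowest 2 (352, 362) and highest 2 (542, 552)
Remaining (n=12): Σ = 5327, mean = 5327/12 = 443.917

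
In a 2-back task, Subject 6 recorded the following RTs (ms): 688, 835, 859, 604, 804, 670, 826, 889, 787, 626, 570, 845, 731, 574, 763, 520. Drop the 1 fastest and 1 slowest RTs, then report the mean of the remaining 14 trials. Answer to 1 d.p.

727.3 ms

Sorted: 520, 570, 574, 604, 626, 670, 688, 731, 763, 787, 804, 826, 835, 845, 859, 889
Drop lowest 1 (520) and highest 1 (889)
Remaining (n=14): Σ = 10182, mean = 10182/14 = 727.286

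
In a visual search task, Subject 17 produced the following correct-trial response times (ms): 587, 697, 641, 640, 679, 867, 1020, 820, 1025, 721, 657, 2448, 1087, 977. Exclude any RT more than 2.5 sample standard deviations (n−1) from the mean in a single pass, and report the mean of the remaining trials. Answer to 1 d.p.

801.4 ms

n = 14, ΣRT = 12866, M = 919.000
Σ(x−M)² = 2883452.00; s = √(2883452.00/13) = 470.961
Cutoffs: 919.000 ± 2.5·470.961 → [-258.4, 2096.4]
Outside: 2448 → excluded.
Retained (n=13): Σ = 10418, mean = 10418/13 = 801.385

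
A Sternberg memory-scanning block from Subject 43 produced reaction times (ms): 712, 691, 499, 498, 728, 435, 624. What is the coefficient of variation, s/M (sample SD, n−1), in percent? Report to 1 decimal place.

20.0%

n = 7, Σ = 4187, M = 598.1429
Σ(x−M)² = 85590.857; s = √(85590.857/6) = 119.4368
CV = 119.4368 / 598.1429 = 0.19968 = 19.968%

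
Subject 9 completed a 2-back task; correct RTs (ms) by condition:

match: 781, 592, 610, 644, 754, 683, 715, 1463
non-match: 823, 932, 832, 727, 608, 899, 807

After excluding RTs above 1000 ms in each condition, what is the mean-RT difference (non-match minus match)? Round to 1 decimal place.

match: exclude 1463
M(match) = 4779/7 = 682.714
M(non-match) = 5628/7 = 804.000
Difference = 804.000 − 682.714 = 121.286 ms

121.3 ms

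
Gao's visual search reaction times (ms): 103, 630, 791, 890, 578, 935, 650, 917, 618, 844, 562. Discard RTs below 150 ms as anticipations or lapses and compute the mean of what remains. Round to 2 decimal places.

Excluded: 103
Retained (n=10): Σ = 7415
Mean = 7415/10 = 741.5000

741.50 ms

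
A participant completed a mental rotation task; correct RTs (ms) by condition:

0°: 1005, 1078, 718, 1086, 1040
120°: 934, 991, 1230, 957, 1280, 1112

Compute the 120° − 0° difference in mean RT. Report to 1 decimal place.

98.6 ms

M(0°) = 4927/5 = 985.400
M(120°) = 6504/6 = 1084.000
Difference = 1084.000 − 985.400 = 98.600 ms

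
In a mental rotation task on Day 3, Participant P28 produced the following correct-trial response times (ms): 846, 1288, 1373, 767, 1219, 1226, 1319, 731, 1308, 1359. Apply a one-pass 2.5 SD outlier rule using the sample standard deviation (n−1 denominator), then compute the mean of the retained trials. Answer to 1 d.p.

n = 10, ΣRT = 11436, M = 1143.600
Σ(x−M)² = 590772.40; s = √(590772.40/9) = 256.206
Cutoffs: 1143.600 ± 2.5·256.206 → [503.1, 1784.1]
No RTs fall outside the cutoffs; all 10 retained. Mean = 11436/10 = 1143.600

1143.6 ms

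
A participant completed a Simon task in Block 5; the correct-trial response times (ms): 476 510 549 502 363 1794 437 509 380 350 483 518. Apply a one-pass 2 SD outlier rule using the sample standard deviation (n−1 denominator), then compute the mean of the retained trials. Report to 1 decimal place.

461.5 ms

n = 12, ΣRT = 6871, M = 572.583
Σ(x−M)² = 1674628.92; s = √(1674628.92/11) = 390.178
Cutoffs: 572.583 ± 2·390.178 → [-207.8, 1352.9]
Outside: 1794 → excluded.
Retained (n=11): Σ = 5077, mean = 5077/11 = 461.545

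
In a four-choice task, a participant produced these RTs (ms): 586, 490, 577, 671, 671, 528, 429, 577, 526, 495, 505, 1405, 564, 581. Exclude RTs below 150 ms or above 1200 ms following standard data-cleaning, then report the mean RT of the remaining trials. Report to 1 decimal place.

553.8 ms

Excluded: 1405
Retained (n=13): Σ = 7200
Mean = 7200/13 = 553.8462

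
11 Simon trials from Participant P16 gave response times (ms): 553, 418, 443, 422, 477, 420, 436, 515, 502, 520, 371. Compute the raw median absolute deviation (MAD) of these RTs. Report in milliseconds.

Sorted: 371, 418, 420, 422, 436, 443, 477, 502, 515, 520, 553 → median = 443
|x − 443|: 110, 25, 0, 21, 34, 23, 7, 72, 59, 77, 72
Sorted deviations: 0, 7, 21, 23, 25, 34, 59, 72, 72, 77, 110 → MAD = 34

34 ms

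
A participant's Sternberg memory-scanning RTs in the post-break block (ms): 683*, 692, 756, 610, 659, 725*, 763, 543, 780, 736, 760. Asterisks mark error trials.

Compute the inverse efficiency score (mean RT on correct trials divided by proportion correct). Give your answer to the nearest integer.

Correct trials (n=9): 692, 756, 610, 659, 763, 543, 780, 736, 760
Mean correct RT = 6299/9 = 699.8889 ms
Proportion correct = 9/11
IES = 699.8889 / (9/11) = 855.420 ms

855 ms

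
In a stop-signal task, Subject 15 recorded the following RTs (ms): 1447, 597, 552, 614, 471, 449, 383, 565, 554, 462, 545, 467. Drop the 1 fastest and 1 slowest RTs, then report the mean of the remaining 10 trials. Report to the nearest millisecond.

Sorted: 383, 449, 462, 467, 471, 545, 552, 554, 565, 597, 614, 1447
Drop lowest 1 (383) and highest 1 (1447)
Remaining (n=10): Σ = 5276, mean = 5276/10 = 527.600

528 ms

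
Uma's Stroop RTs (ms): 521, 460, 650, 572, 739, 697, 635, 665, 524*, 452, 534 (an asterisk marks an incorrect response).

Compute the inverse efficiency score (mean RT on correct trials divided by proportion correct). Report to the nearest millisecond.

Correct trials (n=10): 521, 460, 650, 572, 739, 697, 635, 665, 452, 534
Mean correct RT = 5925/10 = 592.5000 ms
Proportion correct = 10/11
IES = 592.5000 / (10/11) = 651.750 ms

652 ms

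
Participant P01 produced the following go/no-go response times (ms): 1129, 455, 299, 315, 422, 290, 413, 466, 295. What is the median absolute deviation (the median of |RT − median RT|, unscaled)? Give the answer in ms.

98 ms

Sorted: 290, 295, 299, 315, 413, 422, 455, 466, 1129 → median = 413
|x − 413|: 716, 42, 114, 98, 9, 123, 0, 53, 118
Sorted deviations: 0, 9, 42, 53, 98, 114, 118, 123, 716 → MAD = 98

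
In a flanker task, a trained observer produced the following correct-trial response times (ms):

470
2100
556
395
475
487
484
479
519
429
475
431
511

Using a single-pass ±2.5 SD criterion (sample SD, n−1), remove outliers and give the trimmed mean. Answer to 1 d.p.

475.9 ms

n = 13, ΣRT = 7811, M = 600.846
Σ(x−M)² = 2455251.69; s = √(2455251.69/12) = 452.332
Cutoffs: 600.846 ± 2.5·452.332 → [-530.0, 1731.7]
Outside: 2100 → excluded.
Retained (n=12): Σ = 5711, mean = 5711/12 = 475.917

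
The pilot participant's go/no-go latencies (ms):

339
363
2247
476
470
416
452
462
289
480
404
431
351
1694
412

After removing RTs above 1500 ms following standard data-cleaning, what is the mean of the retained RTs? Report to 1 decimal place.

411.2 ms

Excluded: 1694, 2247
Retained (n=13): Σ = 5345
Mean = 5345/13 = 411.1538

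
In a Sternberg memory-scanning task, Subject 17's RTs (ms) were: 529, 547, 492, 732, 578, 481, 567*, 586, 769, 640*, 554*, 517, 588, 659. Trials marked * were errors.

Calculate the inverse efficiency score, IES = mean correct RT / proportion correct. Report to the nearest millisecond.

750 ms

Correct trials (n=11): 529, 547, 492, 732, 578, 481, 586, 769, 517, 588, 659
Mean correct RT = 6478/11 = 588.9091 ms
Proportion correct = 11/14
IES = 588.9091 / (11/14) = 749.521 ms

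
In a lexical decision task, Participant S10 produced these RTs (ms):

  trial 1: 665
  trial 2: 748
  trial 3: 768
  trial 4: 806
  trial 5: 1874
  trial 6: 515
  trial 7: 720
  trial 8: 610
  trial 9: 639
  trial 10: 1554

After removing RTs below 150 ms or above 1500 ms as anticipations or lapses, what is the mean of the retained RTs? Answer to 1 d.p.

Excluded: 1554, 1874
Retained (n=8): Σ = 5471
Mean = 5471/8 = 683.8750

683.9 ms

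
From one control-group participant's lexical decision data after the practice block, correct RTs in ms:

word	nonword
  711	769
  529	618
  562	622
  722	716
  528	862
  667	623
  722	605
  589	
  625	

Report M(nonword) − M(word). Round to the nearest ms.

60 ms

M(word) = 5655/9 = 628.333
M(nonword) = 4815/7 = 687.857
Difference = 687.857 − 628.333 = 59.524 ms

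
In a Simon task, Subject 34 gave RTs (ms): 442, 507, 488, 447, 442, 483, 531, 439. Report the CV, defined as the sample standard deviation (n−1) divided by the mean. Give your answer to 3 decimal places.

n = 8, Σ = 3779, M = 472.3750
Σ(x−M)² = 8595.875; s = √(8595.875/7) = 35.0426
CV = 35.0426 / 472.3750 = 0.07418

0.074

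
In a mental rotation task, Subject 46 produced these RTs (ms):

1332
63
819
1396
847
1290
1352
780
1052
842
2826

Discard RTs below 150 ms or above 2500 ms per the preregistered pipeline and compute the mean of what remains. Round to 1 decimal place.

1078.9 ms

Excluded: 63, 2826
Retained (n=9): Σ = 9710
Mean = 9710/9 = 1078.8889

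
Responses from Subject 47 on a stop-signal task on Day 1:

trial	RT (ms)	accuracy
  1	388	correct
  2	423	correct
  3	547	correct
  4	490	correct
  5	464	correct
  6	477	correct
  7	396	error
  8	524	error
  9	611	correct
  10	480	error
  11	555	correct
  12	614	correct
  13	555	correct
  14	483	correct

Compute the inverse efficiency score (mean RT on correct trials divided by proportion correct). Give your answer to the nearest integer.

649 ms

Correct trials (n=11): 388, 423, 547, 490, 464, 477, 611, 555, 614, 555, 483
Mean correct RT = 5607/11 = 509.7273 ms
Proportion correct = 11/14
IES = 509.7273 / (11/14) = 648.744 ms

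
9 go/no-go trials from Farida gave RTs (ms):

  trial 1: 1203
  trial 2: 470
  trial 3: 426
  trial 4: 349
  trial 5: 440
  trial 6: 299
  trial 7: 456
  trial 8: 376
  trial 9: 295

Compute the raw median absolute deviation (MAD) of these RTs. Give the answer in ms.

50 ms

Sorted: 295, 299, 349, 376, 426, 440, 456, 470, 1203 → median = 426
|x − 426|: 777, 44, 0, 77, 14, 127, 30, 50, 131
Sorted deviations: 0, 14, 30, 44, 50, 77, 127, 131, 777 → MAD = 50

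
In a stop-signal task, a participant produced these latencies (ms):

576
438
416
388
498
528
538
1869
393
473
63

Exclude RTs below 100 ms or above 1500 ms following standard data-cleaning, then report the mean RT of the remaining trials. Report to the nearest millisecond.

Excluded: 63, 1869
Retained (n=9): Σ = 4248
Mean = 4248/9 = 472.0000

472 ms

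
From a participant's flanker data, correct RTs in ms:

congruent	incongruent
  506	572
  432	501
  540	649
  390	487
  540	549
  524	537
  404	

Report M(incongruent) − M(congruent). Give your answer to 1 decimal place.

M(congruent) = 3336/7 = 476.571
M(incongruent) = 3295/6 = 549.167
Difference = 549.167 − 476.571 = 72.595 ms

72.6 ms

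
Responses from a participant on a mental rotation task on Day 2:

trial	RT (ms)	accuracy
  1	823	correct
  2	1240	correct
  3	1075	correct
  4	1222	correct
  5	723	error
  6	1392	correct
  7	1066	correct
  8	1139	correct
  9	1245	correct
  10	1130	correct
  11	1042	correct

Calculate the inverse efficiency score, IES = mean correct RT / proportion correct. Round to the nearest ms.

1251 ms

Correct trials (n=10): 823, 1240, 1075, 1222, 1392, 1066, 1139, 1245, 1130, 1042
Mean correct RT = 11374/10 = 1137.4000 ms
Proportion correct = 10/11
IES = 1137.4000 / (10/11) = 1251.140 ms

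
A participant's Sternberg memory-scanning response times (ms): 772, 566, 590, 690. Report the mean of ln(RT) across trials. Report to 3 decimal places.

6.476

ln(RT): 6.6490, 6.3386, 6.3801, 6.5367
Σ ln(RT) = 25.9044
Mean = 25.9044/4 = 6.47610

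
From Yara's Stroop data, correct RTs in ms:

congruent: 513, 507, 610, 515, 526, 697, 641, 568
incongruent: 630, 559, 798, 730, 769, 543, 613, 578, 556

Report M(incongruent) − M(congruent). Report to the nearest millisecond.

70 ms

M(congruent) = 4577/8 = 572.125
M(incongruent) = 5776/9 = 641.778
Difference = 641.778 − 572.125 = 69.653 ms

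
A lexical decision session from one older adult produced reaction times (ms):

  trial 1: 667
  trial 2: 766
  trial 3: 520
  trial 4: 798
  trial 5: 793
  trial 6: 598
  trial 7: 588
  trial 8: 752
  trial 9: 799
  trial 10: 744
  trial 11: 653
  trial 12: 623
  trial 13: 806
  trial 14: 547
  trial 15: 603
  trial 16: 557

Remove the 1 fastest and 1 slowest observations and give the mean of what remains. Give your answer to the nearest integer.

678 ms

Sorted: 520, 547, 557, 588, 598, 603, 623, 653, 667, 744, 752, 766, 793, 798, 799, 806
Drop lowest 1 (520) and highest 1 (806)
Remaining (n=14): Σ = 9488, mean = 9488/14 = 677.714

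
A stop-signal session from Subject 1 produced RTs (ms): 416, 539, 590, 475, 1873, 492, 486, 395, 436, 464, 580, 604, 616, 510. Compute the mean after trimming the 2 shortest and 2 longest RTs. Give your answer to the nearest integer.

518 ms

Sorted: 395, 416, 436, 464, 475, 486, 492, 510, 539, 580, 590, 604, 616, 1873
Drop lowest 2 (395, 416) and highest 2 (616, 1873)
Remaining (n=10): Σ = 5176, mean = 5176/10 = 517.600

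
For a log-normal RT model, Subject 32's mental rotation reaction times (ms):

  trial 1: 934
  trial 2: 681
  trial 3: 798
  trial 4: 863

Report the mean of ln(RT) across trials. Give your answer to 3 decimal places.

6.701

ln(RT): 6.8395, 6.5236, 6.6821, 6.7604
Σ ln(RT) = 26.8056
Mean = 26.8056/4 = 6.70139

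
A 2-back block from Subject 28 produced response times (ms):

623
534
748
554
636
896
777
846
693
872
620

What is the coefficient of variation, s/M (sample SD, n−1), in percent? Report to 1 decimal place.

n = 11, Σ = 7799, M = 709.0000
Σ(x−M)² = 162004.000; s = √(162004.000/10) = 127.2808
CV = 127.2808 / 709.0000 = 0.17952 = 17.952%

18.0%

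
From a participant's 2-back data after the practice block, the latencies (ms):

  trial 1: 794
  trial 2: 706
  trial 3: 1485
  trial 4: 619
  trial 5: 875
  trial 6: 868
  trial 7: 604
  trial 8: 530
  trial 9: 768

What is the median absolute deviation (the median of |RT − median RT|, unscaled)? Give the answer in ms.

107 ms

Sorted: 530, 604, 619, 706, 768, 794, 868, 875, 1485 → median = 768
|x − 768|: 26, 62, 717, 149, 107, 100, 164, 238, 0
Sorted deviations: 0, 26, 62, 100, 107, 149, 164, 238, 717 → MAD = 107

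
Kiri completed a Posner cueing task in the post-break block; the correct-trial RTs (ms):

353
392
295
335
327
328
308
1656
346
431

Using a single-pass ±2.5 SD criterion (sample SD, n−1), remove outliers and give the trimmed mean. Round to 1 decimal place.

346.1 ms

n = 10, ΣRT = 4771, M = 477.100
Σ(x−M)² = 1558468.90; s = √(1558468.90/9) = 416.129
Cutoffs: 477.100 ± 2.5·416.129 → [-563.2, 1517.4]
Outside: 1656 → excluded.
Retained (n=9): Σ = 3115, mean = 3115/9 = 346.111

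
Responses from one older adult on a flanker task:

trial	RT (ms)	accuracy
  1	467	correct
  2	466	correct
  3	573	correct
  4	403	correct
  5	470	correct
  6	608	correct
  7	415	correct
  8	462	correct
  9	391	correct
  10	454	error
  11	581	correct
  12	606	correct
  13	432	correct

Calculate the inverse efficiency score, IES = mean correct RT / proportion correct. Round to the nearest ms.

Correct trials (n=12): 467, 466, 573, 403, 470, 608, 415, 462, 391, 581, 606, 432
Mean correct RT = 5874/12 = 489.5000 ms
Proportion correct = 12/13
IES = 489.5000 / (12/13) = 530.292 ms

530 ms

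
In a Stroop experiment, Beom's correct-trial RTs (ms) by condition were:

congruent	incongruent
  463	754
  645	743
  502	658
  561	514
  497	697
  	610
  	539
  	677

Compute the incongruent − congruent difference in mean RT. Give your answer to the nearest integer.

M(congruent) = 2668/5 = 533.600
M(incongruent) = 5192/8 = 649.000
Difference = 649.000 − 533.600 = 115.400 ms

115 ms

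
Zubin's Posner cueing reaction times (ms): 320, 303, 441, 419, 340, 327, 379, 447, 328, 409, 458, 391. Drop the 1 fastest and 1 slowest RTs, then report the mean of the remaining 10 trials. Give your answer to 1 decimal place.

Sorted: 303, 320, 327, 328, 340, 379, 391, 409, 419, 441, 447, 458
Drop lowest 1 (303) and highest 1 (458)
Remaining (n=10): Σ = 3801, mean = 3801/10 = 380.100

380.1 ms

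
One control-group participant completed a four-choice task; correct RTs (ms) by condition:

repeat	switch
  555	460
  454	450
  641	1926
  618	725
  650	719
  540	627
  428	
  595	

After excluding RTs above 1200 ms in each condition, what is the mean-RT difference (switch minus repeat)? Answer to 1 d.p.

switch: exclude 1926
M(repeat) = 4481/8 = 560.125
M(switch) = 2981/5 = 596.200
Difference = 596.200 − 560.125 = 36.075 ms

36.1 ms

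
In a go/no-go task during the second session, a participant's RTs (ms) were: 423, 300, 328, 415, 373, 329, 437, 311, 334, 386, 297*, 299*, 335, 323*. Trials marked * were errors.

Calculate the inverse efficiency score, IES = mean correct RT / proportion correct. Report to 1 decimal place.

Correct trials (n=11): 423, 300, 328, 415, 373, 329, 437, 311, 334, 386, 335
Mean correct RT = 3971/11 = 361.0000 ms
Proportion correct = 11/14
IES = 361.0000 / (11/14) = 459.455 ms

459.5 ms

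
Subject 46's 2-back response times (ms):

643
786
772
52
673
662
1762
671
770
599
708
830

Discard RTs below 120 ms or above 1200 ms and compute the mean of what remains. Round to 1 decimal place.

711.4 ms

Excluded: 52, 1762
Retained (n=10): Σ = 7114
Mean = 7114/10 = 711.4000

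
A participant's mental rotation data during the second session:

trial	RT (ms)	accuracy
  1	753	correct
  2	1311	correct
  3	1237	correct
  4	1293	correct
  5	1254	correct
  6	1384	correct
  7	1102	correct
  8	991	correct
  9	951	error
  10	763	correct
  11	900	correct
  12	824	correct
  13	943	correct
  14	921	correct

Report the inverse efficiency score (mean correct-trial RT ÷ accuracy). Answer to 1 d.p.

1132.9 ms

Correct trials (n=13): 753, 1311, 1237, 1293, 1254, 1384, 1102, 991, 763, 900, 824, 943, 921
Mean correct RT = 13676/13 = 1052.0000 ms
Proportion correct = 13/14
IES = 1052.0000 / (13/14) = 1132.923 ms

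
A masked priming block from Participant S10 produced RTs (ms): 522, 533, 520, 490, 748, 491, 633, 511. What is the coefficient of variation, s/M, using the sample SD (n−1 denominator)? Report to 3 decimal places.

0.161

n = 8, Σ = 4448, M = 556.0000
Σ(x−M)² = 56380.000; s = √(56380.000/7) = 89.7457
CV = 89.7457 / 556.0000 = 0.16141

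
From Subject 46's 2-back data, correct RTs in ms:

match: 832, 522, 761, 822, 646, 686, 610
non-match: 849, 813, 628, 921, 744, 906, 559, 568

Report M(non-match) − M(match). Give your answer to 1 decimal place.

51.5 ms

M(match) = 4879/7 = 697.000
M(non-match) = 5988/8 = 748.500
Difference = 748.500 − 697.000 = 51.500 ms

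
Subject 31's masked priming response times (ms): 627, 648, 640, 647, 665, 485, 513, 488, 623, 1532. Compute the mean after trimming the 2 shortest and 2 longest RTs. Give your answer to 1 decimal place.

616.3 ms

Sorted: 485, 488, 513, 623, 627, 640, 647, 648, 665, 1532
Drop lowest 2 (485, 488) and highest 2 (665, 1532)
Remaining (n=6): Σ = 3698, mean = 3698/6 = 616.333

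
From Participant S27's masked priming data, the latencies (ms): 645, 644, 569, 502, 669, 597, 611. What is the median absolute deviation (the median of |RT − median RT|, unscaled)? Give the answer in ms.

Sorted: 502, 569, 597, 611, 644, 645, 669 → median = 611
|x − 611|: 34, 33, 42, 109, 58, 14, 0
Sorted deviations: 0, 14, 33, 34, 42, 58, 109 → MAD = 34

34 ms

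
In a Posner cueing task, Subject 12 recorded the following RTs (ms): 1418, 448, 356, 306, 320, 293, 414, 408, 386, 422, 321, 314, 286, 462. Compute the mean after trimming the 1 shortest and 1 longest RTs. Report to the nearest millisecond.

371 ms

Sorted: 286, 293, 306, 314, 320, 321, 356, 386, 408, 414, 422, 448, 462, 1418
Drop lowest 1 (286) and highest 1 (1418)
Remaining (n=12): Σ = 4450, mean = 4450/12 = 370.833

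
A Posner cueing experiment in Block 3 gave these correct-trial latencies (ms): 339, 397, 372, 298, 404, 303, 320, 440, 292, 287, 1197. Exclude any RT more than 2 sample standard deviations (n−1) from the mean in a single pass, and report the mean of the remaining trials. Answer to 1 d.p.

n = 11, ΣRT = 4649, M = 422.636
Σ(x−M)² = 686348.55; s = √(686348.55/10) = 261.983
Cutoffs: 422.636 ± 2·261.983 → [-101.3, 946.6]
Outside: 1197 → excluded.
Retained (n=10): Σ = 3452, mean = 3452/10 = 345.200

345.2 ms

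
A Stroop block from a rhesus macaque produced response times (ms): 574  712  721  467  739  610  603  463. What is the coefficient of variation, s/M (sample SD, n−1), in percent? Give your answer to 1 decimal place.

n = 8, Σ = 4889, M = 611.1250
Σ(x−M)² = 82758.875; s = √(82758.875/7) = 108.7322
CV = 108.7322 / 611.1250 = 0.17792 = 17.792%

17.8%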